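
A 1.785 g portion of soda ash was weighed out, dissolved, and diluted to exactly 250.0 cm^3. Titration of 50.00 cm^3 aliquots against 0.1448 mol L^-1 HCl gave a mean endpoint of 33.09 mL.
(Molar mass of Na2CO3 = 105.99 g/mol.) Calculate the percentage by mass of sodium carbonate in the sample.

71.13 %

Na2CO3 + 2 HCl → 2 NaCl + H2O + CO2
n(HCl) per titration = 0.03309 × 0.1448 = 4.791 × 10^-3 mol
From the 1:2 ratio, n(Na2CO3) in each aliquot = 1/2 × 4.791 × 10^-3 = 2.396 × 10^-3 mol
n(Na2CO3) in the whole flask = 2.396 × 10^-3 × 250.0/50.00 = 0.01198 mol
mass of Na2CO3 = 0.01198 × 105.99 = 1.270 g
% Na2CO3 = 1.270 / 1.785 × 100 = 71.13 %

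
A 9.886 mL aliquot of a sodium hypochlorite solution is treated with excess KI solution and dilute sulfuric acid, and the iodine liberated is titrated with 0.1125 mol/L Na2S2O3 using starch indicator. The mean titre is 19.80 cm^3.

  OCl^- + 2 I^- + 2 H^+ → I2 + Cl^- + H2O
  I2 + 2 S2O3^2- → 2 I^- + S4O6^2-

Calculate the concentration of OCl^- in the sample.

n(S2O3^2-) = 0.01980 × 0.1125 = 2.228 × 10^-3 mol
n(I2) = n(S2O3^2-)/2 = 1.114 × 10^-3 mol
n(OCl^-) in the aliquot = 1.114 × 10^-3 mol (1:1 ratio)
[OCl^-] = 1.114 × 10^-3 / 0.009886 = 0.1127 mol/L

0.1127 mol/L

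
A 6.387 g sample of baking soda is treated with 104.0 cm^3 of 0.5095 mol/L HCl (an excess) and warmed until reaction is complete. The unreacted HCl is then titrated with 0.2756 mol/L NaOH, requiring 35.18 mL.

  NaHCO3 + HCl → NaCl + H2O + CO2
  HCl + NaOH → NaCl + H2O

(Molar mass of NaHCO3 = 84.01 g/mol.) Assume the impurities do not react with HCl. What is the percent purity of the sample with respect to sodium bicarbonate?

n(HCl) added = 0.1040 × 0.5095 = 0.05299 mol
n(NaOH) used in back-titration = 0.03518 × 0.2756 = 9.696 × 10^-3 mol
n(HCl) left over = 9.696 × 10^-3 mol (1:1 ratio)
n(HCl) consumed by analyte = 0.05299 − 9.696 × 10^-3 = 0.04329 mol
n(NaHCO3) = 0.04329 mol (1:1 ratio)
mass of NaHCO3 = 0.04329 × 84.01 = 3.637 g
% NaHCO3 = 3.637 / 6.387 × 100 = 56.94 %

56.94 %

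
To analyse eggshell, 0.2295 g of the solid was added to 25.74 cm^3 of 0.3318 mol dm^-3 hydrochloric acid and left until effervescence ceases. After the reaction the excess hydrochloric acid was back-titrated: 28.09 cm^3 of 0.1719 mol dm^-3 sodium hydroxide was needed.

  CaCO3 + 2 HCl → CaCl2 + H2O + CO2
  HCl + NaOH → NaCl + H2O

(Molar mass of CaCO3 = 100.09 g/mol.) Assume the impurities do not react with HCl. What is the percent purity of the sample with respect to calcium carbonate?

80.94 %

n(HCl) added = 0.02574 × 0.3318 = 8.541 × 10^-3 mol
n(NaOH) used in back-titration = 0.02809 × 0.1719 = 4.829 × 10^-3 mol
n(HCl) left over = 4.829 × 10^-3 mol (1:1 ratio)
n(HCl) consumed by analyte = 8.541 × 10^-3 − 4.829 × 10^-3 = 3.712 × 10^-3 mol
From the 1:2 ratio, n(CaCO3) = 1/2 × 3.712 × 10^-3 = 1.856 × 10^-3 mol
mass of CaCO3 = 1.856 × 10^-3 × 100.09 = 0.1858 g
% CaCO3 = 0.1858 / 0.2295 × 100 = 80.94 %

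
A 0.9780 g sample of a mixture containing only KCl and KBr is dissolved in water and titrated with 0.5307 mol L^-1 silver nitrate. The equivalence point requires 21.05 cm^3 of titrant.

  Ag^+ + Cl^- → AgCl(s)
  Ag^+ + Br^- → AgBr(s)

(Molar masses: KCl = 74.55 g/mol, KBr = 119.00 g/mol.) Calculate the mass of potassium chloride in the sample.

n(AgNO3) = 0.02105 × 0.5307 = 0.01117 mol
Let x = n(KCl), y = n(KBr).
Titrant: 1x + 1y = 0.01117;  mass: 74.55x + 119.00y = 0.9780
Solving, x = 7.905 × 10^-3 mol, y = 3.266 × 10^-3 mol
mass of KCl = 7.905 × 10^-3 × 74.55 = 0.5893 g

0.5893 g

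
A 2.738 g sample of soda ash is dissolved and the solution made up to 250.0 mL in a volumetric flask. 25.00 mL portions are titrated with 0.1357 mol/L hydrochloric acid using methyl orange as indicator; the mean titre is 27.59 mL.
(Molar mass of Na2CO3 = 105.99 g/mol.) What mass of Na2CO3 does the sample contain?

Na2CO3 + 2 HCl → 2 NaCl + H2O + CO2
n(HCl) per titration = 0.02759 × 0.1357 = 3.744 × 10^-3 mol
From the 1:2 ratio, n(Na2CO3) in each aliquot = 1/2 × 3.744 × 10^-3 = 1.872 × 10^-3 mol
n(Na2CO3) in the whole flask = 1.872 × 10^-3 × 250.0/25.00 = 0.01872 mol
mass of Na2CO3 = 0.01872 × 105.99 = 1.984 g

1.984 g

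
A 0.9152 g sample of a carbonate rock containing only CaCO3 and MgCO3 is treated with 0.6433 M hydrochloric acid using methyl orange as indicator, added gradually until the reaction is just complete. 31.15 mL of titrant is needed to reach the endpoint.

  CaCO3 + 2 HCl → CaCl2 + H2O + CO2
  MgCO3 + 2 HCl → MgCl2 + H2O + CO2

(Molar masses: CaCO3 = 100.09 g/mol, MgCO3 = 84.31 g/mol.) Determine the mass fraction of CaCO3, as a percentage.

48.84 %

n(HCl) = 0.03115 × 0.6433 = 0.02004 mol
Let x = n(CaCO3), y = n(MgCO3).
Titrant: 2x + 2y = 0.02004;  mass: 100.09x + 84.31y = 0.9152
Solving, x = 4.465 × 10^-3 mol, y = 5.554 × 10^-3 mol
mass of CaCO3 = 4.465 × 10^-3 × 100.09 = 0.4469 g
% CaCO3 = 0.4469 / 0.9152 × 100 = 48.84 %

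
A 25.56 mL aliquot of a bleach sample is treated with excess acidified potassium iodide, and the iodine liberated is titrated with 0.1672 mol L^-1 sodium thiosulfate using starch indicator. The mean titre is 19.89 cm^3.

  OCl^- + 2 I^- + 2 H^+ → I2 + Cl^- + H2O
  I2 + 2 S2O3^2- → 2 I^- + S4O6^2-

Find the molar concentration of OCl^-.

n(S2O3^2-) = 0.01989 × 0.1672 = 3.326 × 10^-3 mol
n(I2) = n(S2O3^2-)/2 = 1.663 × 10^-3 mol
n(OCl^-) in the aliquot = 1.663 × 10^-3 mol (1:1 ratio)
[OCl^-] = 1.663 × 10^-3 / 0.02556 = 0.06505 mol/L

0.06505 mol/L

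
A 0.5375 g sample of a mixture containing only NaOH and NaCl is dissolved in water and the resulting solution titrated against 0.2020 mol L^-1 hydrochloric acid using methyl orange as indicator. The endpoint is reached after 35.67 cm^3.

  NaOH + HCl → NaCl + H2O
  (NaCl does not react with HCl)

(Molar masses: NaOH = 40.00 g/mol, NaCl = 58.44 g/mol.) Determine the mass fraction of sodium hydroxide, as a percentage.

53.62 %

n(HCl) = 0.03567 × 0.2020 = 7.205 × 10^-3 mol
Let x = n(NaOH), y = n(NaCl).
Titrant: 1x = 7.205 × 10^-3;  mass: 40.00x + 58.44y = 0.5375
Solving, x = 7.205 × 10^-3 mol, y = 4.266 × 10^-3 mol
mass of NaOH = 7.205 × 10^-3 × 40.00 = 0.2882 g
% NaOH = 0.2882 / 0.5375 × 100 = 53.62 %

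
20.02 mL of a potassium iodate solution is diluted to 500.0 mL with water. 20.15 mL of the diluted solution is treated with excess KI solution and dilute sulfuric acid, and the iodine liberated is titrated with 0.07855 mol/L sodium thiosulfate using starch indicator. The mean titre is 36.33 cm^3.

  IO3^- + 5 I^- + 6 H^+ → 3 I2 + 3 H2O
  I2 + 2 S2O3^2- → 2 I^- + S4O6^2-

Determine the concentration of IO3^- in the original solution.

0.5895 mol/L

n(S2O3^2-) = 0.03633 × 0.07855 = 2.854 × 10^-3 mol
n(I2) = n(S2O3^2-)/2 = 1.427 × 10^-3 mol
From the 1:3 ratio, n(IO3^-) in the aliquot = 1/3 × 1.427 × 10^-3 = 4.756 × 10^-4 mol
[IO3^-]_dilute = 4.756 × 10^-4 / 0.02015 = 0.02360 mol/L
[IO3^-]_original = 0.02360 × 500.0/20.02 = 0.5895 mol/L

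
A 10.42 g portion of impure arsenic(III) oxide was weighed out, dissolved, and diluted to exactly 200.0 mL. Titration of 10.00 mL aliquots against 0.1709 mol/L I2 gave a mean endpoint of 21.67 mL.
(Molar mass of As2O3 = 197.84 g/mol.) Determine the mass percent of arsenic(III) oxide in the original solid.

70.31 %

As2O3 + 2 I2 + 2 H2O → As2O5 + 4 HI
n(I2) per titration = 0.02167 × 0.1709 = 3.703 × 10^-3 mol
From the 1:2 ratio, n(As2O3) in each aliquot = 1/2 × 3.703 × 10^-3 = 1.852 × 10^-3 mol
n(As2O3) in the whole flask = 1.852 × 10^-3 × 200.0/10.00 = 0.03703 mol
mass of As2O3 = 0.03703 × 197.84 = 7.327 g
% As2O3 = 7.327 / 10.42 × 100 = 70.31 %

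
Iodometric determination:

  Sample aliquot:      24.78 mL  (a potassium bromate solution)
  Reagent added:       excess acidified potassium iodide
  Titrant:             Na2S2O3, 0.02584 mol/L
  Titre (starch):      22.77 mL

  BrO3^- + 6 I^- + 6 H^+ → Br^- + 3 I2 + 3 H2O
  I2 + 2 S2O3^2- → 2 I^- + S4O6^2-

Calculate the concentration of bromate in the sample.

n(S2O3^2-) = 0.02277 × 0.02584 = 5.884 × 10^-4 mol
n(I2) = n(S2O3^2-)/2 = 2.942 × 10^-4 mol
From the 1:3 ratio, n(BrO3^-) in the aliquot = 1/3 × 2.942 × 10^-4 = 9.806 × 10^-5 mol
[BrO3^-] = 9.806 × 10^-5 / 0.02478 = 0.003957 mol/L

0.003957 mol/L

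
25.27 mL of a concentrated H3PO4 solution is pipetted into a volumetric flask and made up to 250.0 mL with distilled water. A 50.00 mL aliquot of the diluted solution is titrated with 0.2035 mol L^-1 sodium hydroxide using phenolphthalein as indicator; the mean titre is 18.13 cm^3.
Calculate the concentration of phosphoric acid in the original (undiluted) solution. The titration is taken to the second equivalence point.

0.3650 mol/L

H3PO4 + 2 NaOH → Na2HPO4 + 2 H2O
n(NaOH) = 0.01813 × 0.2035 = 3.689 × 10^-3 mol
From the 1:2 ratio, n(H3PO4) in the aliquot = 1/2 × 3.689 × 10^-3 = 1.845 × 10^-3 mol
[H3PO4]_dilute = 1.845 × 10^-3 / 0.05000 = 0.03689 mol/L
Dilution factor = 250.0 / 25.27 = 9.893
[H3PO4]_stock = 0.03689 × 9.893 = 0.3650 mol/L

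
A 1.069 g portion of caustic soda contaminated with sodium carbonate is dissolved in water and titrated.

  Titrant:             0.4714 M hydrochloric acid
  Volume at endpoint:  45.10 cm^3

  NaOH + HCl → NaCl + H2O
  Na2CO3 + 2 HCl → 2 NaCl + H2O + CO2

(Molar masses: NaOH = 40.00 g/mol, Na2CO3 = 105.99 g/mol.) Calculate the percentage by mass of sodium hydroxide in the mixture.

n(HCl) = 0.04510 × 0.4714 = 0.02126 mol
Let x = n(NaOH), y = n(Na2CO3).
Titrant: 1x + 2y = 0.02126;  mass: 40.00x + 105.99y = 1.069
Solving, x = 4.439 × 10^-3 mol, y = 8.411 × 10^-3 mol
mass of NaOH = 4.439 × 10^-3 × 40.00 = 0.1775 g
% NaOH = 0.1775 / 1.069 × 100 = 16.61 %

16.61 %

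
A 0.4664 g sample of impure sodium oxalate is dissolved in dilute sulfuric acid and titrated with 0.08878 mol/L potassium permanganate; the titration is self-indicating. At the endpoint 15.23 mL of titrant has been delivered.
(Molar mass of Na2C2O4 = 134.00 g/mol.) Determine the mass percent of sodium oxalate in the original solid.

2 MnO4^- + 5 C2O4^2- + 16 H^+ → 2 Mn^2+ + 10 CO2 + 8 H2O
n(KMnO4) = 0.01523 L × 0.08878 mol/L = 1.352 × 10^-3 mol
From the 5:2 ratio, n(Na2C2O4) = 5/2 × 1.352 × 10^-3 = 3.380 × 10^-3 mol
mass of Na2C2O4 = 3.380 × 10^-3 × 134.00 g/mol = 0.4530 g
% Na2C2O4 = 0.4530 / 0.4664 × 100 = 97.12 %

97.12 %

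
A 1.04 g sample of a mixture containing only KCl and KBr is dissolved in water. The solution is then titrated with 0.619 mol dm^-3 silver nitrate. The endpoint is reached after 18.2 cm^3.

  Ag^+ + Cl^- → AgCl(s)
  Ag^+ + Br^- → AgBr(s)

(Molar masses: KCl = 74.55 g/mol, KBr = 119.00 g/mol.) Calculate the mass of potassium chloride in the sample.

0.504 g

n(AgNO3) = 0.0182 × 0.619 = 0.0113 mol
Let x = n(KCl), y = n(KBr).
Titrant: 1x + 1y = 0.0113;  mass: 74.55x + 119.00y = 1.04
Solving, x = 6.76 × 10^-3 mol, y = 4.50 × 10^-3 mol
mass of KCl = 6.76 × 10^-3 × 74.55 = 0.504 g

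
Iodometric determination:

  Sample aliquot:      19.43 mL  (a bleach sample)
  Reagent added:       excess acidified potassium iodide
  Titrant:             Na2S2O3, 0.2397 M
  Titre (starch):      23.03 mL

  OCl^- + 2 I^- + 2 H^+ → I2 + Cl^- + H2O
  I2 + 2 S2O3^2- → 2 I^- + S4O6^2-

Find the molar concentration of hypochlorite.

0.1421 M

n(S2O3^2-) = 0.02303 × 0.2397 = 5.520 × 10^-3 mol
n(I2) = n(S2O3^2-)/2 = 2.760 × 10^-3 mol
n(OCl^-) in the aliquot = 2.760 × 10^-3 mol (1:1 ratio)
[OCl^-] = 2.760 × 10^-3 / 0.01943 = 0.1421 mol/L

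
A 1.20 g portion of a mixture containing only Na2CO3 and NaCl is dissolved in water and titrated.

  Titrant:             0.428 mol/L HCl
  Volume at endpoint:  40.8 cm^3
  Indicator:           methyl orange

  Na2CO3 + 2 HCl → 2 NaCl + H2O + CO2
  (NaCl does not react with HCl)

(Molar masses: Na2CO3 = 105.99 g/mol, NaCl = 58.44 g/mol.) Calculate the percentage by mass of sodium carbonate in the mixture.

77.1 %

n(HCl) = 0.0408 × 0.428 = 0.0175 mol
Let x = n(Na2CO3), y = n(NaCl).
Titrant: 2x = 0.0175;  mass: 105.99x + 58.44y = 1.20
Solving, x = 8.73 × 10^-3 mol, y = 4.70 × 10^-3 mol
mass of Na2CO3 = 8.73 × 10^-3 × 105.99 = 0.925 g
% Na2CO3 = 0.925 / 1.20 × 100 = 77.1 %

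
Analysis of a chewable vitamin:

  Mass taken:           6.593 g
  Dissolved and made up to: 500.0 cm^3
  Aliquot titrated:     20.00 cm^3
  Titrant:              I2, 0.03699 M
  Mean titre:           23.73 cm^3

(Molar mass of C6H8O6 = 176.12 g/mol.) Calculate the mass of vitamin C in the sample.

C6H8O6 + I2 → C6H6O6 + 2 HI
n(I2) per titration = 0.02373 × 0.03699 = 8.778 × 10^-4 mol
n(C6H8O6) in each aliquot = 8.778 × 10^-4 mol (1:1 ratio)
n(C6H8O6) in the whole flask = 8.778 × 10^-4 × 500.0/20.00 = 0.02194 mol
mass of C6H8O6 = 0.02194 × 176.12 = 3.865 g

3.865 g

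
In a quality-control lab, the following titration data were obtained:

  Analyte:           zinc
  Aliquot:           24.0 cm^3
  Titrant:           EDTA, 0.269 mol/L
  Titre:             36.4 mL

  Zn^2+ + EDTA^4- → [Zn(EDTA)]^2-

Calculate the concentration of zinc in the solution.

n(EDTA) = 0.0364 L × 0.269 mol/L = 9.79 × 10^-3 mol
n(Zn2+) = 9.79 × 10^-3 mol (1:1 mole ratio)
[Zn2+] = 9.79 × 10^-3 mol / 0.0240 L = 0.408 mol/L

0.408 mol/L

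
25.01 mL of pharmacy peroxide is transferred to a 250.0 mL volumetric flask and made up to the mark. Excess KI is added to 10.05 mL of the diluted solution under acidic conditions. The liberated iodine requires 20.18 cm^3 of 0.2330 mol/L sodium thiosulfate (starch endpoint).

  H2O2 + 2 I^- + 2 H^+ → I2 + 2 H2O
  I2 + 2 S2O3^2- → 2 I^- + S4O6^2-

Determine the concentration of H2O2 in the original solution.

2.338 mol/L

n(S2O3^2-) = 0.02018 × 0.2330 = 4.702 × 10^-3 mol
n(I2) = n(S2O3^2-)/2 = 2.351 × 10^-3 mol
n(H2O2) in the aliquot = 2.351 × 10^-3 mol (1:1 ratio)
[H2O2]_dilute = 2.351 × 10^-3 / 0.01005 = 0.2339 mol/L
[H2O2]_original = 0.2339 × 250.0/25.01 = 2.338 mol/L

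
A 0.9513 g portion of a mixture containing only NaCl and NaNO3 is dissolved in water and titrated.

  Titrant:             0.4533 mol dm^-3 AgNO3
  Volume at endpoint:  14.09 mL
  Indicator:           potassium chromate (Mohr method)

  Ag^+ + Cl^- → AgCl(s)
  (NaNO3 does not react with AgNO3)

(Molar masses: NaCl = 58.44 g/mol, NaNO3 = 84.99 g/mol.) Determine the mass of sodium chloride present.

n(AgNO3) = 0.01409 × 0.4533 = 6.387 × 10^-3 mol
Let x = n(NaCl), y = n(NaNO3).
Titrant: 1x = 6.387 × 10^-3;  mass: 58.44x + 84.99y = 0.9513
Solving, x = 6.387 × 10^-3 mol, y = 6.801 × 10^-3 mol
mass of NaCl = 6.387 × 10^-3 × 58.44 = 0.3733 g

0.3733 g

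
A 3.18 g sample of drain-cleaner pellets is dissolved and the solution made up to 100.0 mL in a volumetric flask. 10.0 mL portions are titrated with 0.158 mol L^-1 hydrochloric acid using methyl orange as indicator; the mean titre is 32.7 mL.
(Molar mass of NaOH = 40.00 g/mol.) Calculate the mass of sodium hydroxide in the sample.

NaOH + HCl → NaCl + H2O
n(HCl) per titration = 0.0327 × 0.158 = 5.17 × 10^-3 mol
n(NaOH) in each aliquot = 5.17 × 10^-3 mol (1:1 ratio)
n(NaOH) in the whole flask = 5.17 × 10^-3 × 100.0/10.0 = 0.0517 mol
mass of NaOH = 0.0517 × 40.00 = 2.07 g

2.07 g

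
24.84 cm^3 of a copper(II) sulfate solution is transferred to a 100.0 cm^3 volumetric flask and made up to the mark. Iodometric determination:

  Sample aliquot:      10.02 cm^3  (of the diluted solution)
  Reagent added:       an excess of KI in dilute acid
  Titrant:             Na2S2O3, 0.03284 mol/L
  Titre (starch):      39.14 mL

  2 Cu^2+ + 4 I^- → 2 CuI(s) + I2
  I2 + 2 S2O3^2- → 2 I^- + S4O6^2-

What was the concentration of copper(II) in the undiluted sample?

0.5164 mol/L

n(S2O3^2-) = 0.03914 × 0.03284 = 1.285 × 10^-3 mol
n(I2) = n(S2O3^2-)/2 = 6.427 × 10^-4 mol
From the 2:1 ratio, n(Cu2+) in the aliquot = 2/1 × 6.427 × 10^-4 = 1.285 × 10^-3 mol
[Cu2+]_dilute = 1.285 × 10^-3 / 0.01002 = 0.1283 mol/L
[Cu2+]_original = 0.1283 × 100.0/24.84 = 0.5164 mol/L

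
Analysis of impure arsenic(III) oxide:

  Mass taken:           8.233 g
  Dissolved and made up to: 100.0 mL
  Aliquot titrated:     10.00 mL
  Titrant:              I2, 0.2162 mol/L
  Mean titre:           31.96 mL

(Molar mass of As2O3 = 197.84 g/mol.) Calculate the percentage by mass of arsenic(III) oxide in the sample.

83.02 %

As2O3 + 2 I2 + 2 H2O → As2O5 + 4 HI
n(I2) per titration = 0.03196 × 0.2162 = 6.910 × 10^-3 mol
From the 1:2 ratio, n(As2O3) in each aliquot = 1/2 × 6.910 × 10^-3 = 3.455 × 10^-3 mol
n(As2O3) in the whole flask = 3.455 × 10^-3 × 100.0/10.00 = 0.03455 mol
mass of As2O3 = 0.03455 × 197.84 = 6.835 g
% As2O3 = 6.835 / 8.233 × 100 = 83.02 %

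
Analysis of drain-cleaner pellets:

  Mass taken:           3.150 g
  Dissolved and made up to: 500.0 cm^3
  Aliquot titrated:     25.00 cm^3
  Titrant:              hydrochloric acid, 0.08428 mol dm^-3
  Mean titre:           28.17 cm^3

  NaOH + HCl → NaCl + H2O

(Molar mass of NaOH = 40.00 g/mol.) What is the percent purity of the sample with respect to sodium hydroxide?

60.30 %

n(HCl) per titration = 0.02817 × 0.08428 = 2.374 × 10^-3 mol
n(NaOH) in each aliquot = 2.374 × 10^-3 mol (1:1 ratio)
n(NaOH) in the whole flask = 2.374 × 10^-3 × 500.0/25.00 = 0.04748 mol
mass of NaOH = 0.04748 × 40.00 = 1.899 g
% NaOH = 1.899 / 3.150 × 100 = 60.30 %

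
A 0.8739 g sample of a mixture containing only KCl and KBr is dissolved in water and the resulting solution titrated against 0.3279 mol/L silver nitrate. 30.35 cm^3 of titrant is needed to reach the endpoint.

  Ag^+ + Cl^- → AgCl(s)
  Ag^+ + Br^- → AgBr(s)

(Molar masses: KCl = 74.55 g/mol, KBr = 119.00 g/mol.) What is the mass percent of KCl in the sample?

59.56 %

n(AgNO3) = 0.03035 × 0.3279 = 9.952 × 10^-3 mol
Let x = n(KCl), y = n(KBr).
Titrant: 1x + 1y = 9.952 × 10^-3;  mass: 74.55x + 119.00y = 0.8739
Solving, x = 6.982 × 10^-3 mol, y = 2.970 × 10^-3 mol
mass of KCl = 6.982 × 10^-3 × 74.55 = 0.5205 g
% KCl = 0.5205 / 0.8739 × 100 = 59.56 %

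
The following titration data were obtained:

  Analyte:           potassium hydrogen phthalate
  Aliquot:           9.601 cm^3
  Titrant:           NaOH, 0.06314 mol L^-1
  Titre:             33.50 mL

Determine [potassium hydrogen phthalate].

0.2203 mol/L

KHC8H4O4 + NaOH → KNaC8H4O4 + H2O
n(NaOH) = 0.03350 L × 0.06314 mol/L = 2.115 × 10^-3 mol
n(KHC8H4O4) = 2.115 × 10^-3 mol (1:1 mole ratio)
[KHC8H4O4] = 2.115 × 10^-3 mol / 0.009601 L = 0.2203 mol/L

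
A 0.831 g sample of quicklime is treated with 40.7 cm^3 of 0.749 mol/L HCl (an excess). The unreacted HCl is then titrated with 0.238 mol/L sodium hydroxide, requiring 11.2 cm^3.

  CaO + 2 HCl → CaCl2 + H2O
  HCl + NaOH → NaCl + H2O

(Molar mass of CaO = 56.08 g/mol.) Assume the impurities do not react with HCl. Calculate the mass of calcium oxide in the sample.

0.780 g

n(HCl) added = 0.0407 × 0.749 = 0.0305 mol
n(NaOH) used in back-titration = 0.0112 × 0.238 = 2.67 × 10^-3 mol
n(HCl) left over = 2.67 × 10^-3 mol (1:1 ratio)
n(HCl) consumed by analyte = 0.0305 − 2.67 × 10^-3 = 0.0278 mol
From the 1:2 ratio, n(CaO) = 1/2 × 0.0278 = 0.0139 mol
mass of CaO = 0.0139 × 56.08 = 0.780 g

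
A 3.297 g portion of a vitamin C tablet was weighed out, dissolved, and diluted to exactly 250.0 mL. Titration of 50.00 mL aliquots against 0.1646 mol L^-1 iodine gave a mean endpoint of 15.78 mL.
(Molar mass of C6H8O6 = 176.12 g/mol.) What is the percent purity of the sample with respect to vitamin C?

C6H8O6 + I2 → C6H6O6 + 2 HI
n(I2) per titration = 0.01578 × 0.1646 = 2.597 × 10^-3 mol
n(C6H8O6) in each aliquot = 2.597 × 10^-3 mol (1:1 ratio)
n(C6H8O6) in the whole flask = 2.597 × 10^-3 × 250.0/50.00 = 0.01299 mol
mass of C6H8O6 = 0.01299 × 176.12 = 2.287 g
% C6H8O6 = 2.287 / 3.297 × 100 = 69.37 %

69.37 %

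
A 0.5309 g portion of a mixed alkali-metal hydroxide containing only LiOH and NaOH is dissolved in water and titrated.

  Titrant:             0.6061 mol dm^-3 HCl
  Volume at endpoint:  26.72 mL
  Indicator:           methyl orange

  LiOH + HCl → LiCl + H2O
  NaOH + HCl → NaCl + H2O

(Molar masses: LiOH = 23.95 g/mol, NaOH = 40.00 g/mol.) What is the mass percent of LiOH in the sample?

n(HCl) = 0.02672 × 0.6061 = 0.01619 mol
Let x = n(LiOH), y = n(NaOH).
Titrant: 1x + 1y = 0.01619;  mass: 23.95x + 40.00y = 0.5309
Solving, x = 7.283 × 10^-3 mol, y = 8.912 × 10^-3 mol
mass of LiOH = 7.283 × 10^-3 × 23.95 = 0.1744 g
% LiOH = 0.1744 / 0.5309 × 100 = 32.86 %

32.86 %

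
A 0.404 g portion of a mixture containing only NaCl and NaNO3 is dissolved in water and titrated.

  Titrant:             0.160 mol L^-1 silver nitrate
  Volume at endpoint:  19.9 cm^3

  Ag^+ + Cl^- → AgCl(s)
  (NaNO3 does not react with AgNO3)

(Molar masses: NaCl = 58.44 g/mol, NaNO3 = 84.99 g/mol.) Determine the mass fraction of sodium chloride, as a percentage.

46.1 %

n(AgNO3) = 0.0199 × 0.160 = 3.18 × 10^-3 mol
Let x = n(NaCl), y = n(NaNO3).
Titrant: 1x = 3.18 × 10^-3;  mass: 58.44x + 84.99y = 0.404
Solving, x = 3.18 × 10^-3 mol, y = 2.56 × 10^-3 mol
mass of NaCl = 3.18 × 10^-3 × 58.44 = 0.186 g
% NaCl = 0.186 / 0.404 × 100 = 46.1 %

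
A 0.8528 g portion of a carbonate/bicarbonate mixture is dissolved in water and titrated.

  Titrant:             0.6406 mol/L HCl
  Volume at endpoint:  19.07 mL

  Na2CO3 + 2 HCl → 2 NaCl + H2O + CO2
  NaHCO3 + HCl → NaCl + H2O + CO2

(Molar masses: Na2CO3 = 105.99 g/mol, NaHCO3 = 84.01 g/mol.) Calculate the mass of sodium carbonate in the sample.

0.2964 g

n(HCl) = 0.01907 × 0.6406 = 0.01222 mol
Let x = n(Na2CO3), y = n(NaHCO3).
Titrant: 2x + 1y = 0.01222;  mass: 105.99x + 84.01y = 0.8528
Solving, x = 2.797 × 10^-3 mol, y = 6.623 × 10^-3 mol
mass of Na2CO3 = 2.797 × 10^-3 × 105.99 = 0.2964 g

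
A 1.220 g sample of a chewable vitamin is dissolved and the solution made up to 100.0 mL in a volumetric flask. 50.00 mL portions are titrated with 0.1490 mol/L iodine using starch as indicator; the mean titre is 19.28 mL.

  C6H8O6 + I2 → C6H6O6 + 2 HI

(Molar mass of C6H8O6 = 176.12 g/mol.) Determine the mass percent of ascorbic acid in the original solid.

n(I2) per titration = 0.01928 × 0.1490 = 2.873 × 10^-3 mol
n(C6H8O6) in each aliquot = 2.873 × 10^-3 mol (1:1 ratio)
n(C6H8O6) in the whole flask = 2.873 × 10^-3 × 100.0/50.00 = 5.745 × 10^-3 mol
mass of C6H8O6 = 5.745 × 10^-3 × 176.12 = 1.012 g
% C6H8O6 = 1.012 / 1.220 × 100 = 82.94 %

82.94 %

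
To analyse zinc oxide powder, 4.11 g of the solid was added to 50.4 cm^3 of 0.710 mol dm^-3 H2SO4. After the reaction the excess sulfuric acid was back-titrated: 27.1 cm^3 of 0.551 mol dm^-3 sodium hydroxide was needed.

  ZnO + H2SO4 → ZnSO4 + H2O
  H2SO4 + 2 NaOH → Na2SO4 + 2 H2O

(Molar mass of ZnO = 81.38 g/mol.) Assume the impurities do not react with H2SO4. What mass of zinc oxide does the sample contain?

n(H2SO4) added = 0.0504 × 0.710 = 0.0358 mol
n(NaOH) used in back-titration = 0.0271 × 0.551 = 0.0149 mol
From the 1:2 ratio, n(H2SO4) left over = 1/2 × 0.0149 = 7.47 × 10^-3 mol
n(H2SO4) consumed by analyte = 0.0358 − 7.47 × 10^-3 = 0.0283 mol
n(ZnO) = 0.0283 mol (1:1 ratio)
mass of ZnO = 0.0283 × 81.38 = 2.30 g

2.30 g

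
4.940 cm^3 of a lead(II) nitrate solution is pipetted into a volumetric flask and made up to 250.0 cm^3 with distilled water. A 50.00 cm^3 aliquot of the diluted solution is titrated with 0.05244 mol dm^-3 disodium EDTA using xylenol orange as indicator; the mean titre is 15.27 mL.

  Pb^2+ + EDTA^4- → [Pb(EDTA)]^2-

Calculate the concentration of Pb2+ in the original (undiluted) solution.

0.8105 mol/L

n(EDTA) = 0.01527 × 0.05244 = 8.008 × 10^-4 mol
n(Pb2+) in the aliquot = 8.008 × 10^-4 mol (1:1 ratio)
[Pb2+]_dilute = 8.008 × 10^-4 / 0.05000 = 0.01602 mol/L
Dilution factor = 250.0 / 4.940 = 50.61
[Pb2+]_stock = 0.01602 × 50.61 = 0.8105 mol/L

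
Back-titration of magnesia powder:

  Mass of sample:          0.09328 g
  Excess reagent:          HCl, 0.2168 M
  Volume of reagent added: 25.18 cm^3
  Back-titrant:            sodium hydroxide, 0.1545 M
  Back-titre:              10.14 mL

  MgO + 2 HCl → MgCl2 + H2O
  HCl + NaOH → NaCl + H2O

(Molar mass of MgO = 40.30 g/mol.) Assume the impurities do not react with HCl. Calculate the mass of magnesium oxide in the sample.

n(HCl) added = 0.02518 × 0.2168 = 5.459 × 10^-3 mol
n(NaOH) used in back-titration = 0.01014 × 0.1545 = 1.567 × 10^-3 mol
n(HCl) left over = 1.567 × 10^-3 mol (1:1 ratio)
n(HCl) consumed by analyte = 5.459 × 10^-3 − 1.567 × 10^-3 = 3.892 × 10^-3 mol
From the 1:2 ratio, n(MgO) = 1/2 × 3.892 × 10^-3 = 1.946 × 10^-3 mol
mass of MgO = 1.946 × 10^-3 × 40.30 = 0.07843 g

0.07843 g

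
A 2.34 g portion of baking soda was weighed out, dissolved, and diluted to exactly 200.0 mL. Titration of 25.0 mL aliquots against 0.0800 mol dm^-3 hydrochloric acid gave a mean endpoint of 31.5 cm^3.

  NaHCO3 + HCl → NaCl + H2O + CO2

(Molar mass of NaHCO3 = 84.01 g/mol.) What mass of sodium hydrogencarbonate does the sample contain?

n(HCl) per titration = 0.0315 × 0.0800 = 2.52 × 10^-3 mol
n(NaHCO3) in each aliquot = 2.52 × 10^-3 mol (1:1 ratio)
n(NaHCO3) in the whole flask = 2.52 × 10^-3 × 200.0/25.0 = 0.0202 mol
mass of NaHCO3 = 0.0202 × 84.01 = 1.69 g

1.69 g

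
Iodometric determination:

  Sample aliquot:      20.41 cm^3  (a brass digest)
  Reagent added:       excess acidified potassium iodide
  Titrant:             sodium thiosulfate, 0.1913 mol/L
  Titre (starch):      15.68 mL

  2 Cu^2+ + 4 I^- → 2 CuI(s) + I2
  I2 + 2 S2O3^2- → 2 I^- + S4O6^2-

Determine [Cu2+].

n(S2O3^2-) = 0.01568 × 0.1913 = 3.000 × 10^-3 mol
n(I2) = n(S2O3^2-)/2 = 1.500 × 10^-3 mol
From the 2:1 ratio, n(Cu2+) in the aliquot = 2/1 × 1.500 × 10^-3 = 3.000 × 10^-3 mol
[Cu2+] = 3.000 × 10^-3 / 0.02041 = 0.1470 mol/L

0.1470 mol/L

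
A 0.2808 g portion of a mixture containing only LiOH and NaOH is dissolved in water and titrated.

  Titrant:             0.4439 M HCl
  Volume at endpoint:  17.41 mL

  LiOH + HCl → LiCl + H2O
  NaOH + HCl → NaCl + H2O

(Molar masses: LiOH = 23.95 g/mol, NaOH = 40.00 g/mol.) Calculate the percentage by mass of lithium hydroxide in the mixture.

n(HCl) = 0.01741 × 0.4439 = 7.728 × 10^-3 mol
Let x = n(LiOH), y = n(NaOH).
Titrant: 1x + 1y = 7.728 × 10^-3;  mass: 23.95x + 40.00y = 0.2808
Solving, x = 1.765 × 10^-3 mol, y = 5.963 × 10^-3 mol
mass of LiOH = 1.765 × 10^-3 × 23.95 = 0.04228 g
% LiOH = 0.04228 / 0.2808 × 100 = 15.06 %

15.06 %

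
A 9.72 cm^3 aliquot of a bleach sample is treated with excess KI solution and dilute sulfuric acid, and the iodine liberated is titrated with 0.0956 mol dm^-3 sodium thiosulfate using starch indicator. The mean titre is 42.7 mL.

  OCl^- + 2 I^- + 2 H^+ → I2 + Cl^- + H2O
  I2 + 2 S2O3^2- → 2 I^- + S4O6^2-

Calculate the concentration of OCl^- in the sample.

0.210 mol/L

n(S2O3^2-) = 0.0427 × 0.0956 = 4.08 × 10^-3 mol
n(I2) = n(S2O3^2-)/2 = 2.04 × 10^-3 mol
n(OCl^-) in the aliquot = 2.04 × 10^-3 mol (1:1 ratio)
[OCl^-] = 2.04 × 10^-3 / 0.00972 = 0.210 mol/L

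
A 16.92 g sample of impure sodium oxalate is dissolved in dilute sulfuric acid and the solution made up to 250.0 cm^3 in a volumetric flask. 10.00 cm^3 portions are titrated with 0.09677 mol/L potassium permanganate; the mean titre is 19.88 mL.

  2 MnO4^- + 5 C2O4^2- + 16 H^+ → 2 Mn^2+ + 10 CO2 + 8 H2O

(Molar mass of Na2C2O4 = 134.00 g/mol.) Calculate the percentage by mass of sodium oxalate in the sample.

95.22 %

n(KMnO4) per titration = 0.01988 × 0.09677 = 1.924 × 10^-3 mol
From the 5:2 ratio, n(Na2C2O4) in each aliquot = 5/2 × 1.924 × 10^-3 = 4.809 × 10^-3 mol
n(Na2C2O4) in the whole flask = 4.809 × 10^-3 × 250.0/10.00 = 0.1202 mol
mass of Na2C2O4 = 0.1202 × 134.00 = 16.11 g
% Na2C2O4 = 16.11 / 16.92 × 100 = 95.22 %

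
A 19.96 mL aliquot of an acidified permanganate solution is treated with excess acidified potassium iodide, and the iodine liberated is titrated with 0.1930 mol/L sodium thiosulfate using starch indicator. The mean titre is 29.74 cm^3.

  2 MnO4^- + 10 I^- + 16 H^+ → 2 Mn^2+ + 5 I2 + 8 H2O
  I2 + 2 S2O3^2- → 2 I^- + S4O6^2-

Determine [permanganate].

n(S2O3^2-) = 0.02974 × 0.1930 = 5.740 × 10^-3 mol
n(I2) = n(S2O3^2-)/2 = 2.870 × 10^-3 mol
From the 2:5 ratio, n(MnO4^-) in the aliquot = 2/5 × 2.870 × 10^-3 = 1.148 × 10^-3 mol
[MnO4^-] = 1.148 × 10^-3 / 0.01996 = 0.05751 mol/L

0.05751 mol/L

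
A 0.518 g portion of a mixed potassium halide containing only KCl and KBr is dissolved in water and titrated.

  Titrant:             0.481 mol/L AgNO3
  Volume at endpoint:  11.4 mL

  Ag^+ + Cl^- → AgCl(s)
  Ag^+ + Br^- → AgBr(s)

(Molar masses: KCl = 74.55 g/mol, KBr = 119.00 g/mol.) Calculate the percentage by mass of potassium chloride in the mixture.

n(AgNO3) = 0.0114 × 0.481 = 5.48 × 10^-3 mol
Let x = n(KCl), y = n(KBr).
Titrant: 1x + 1y = 5.48 × 10^-3;  mass: 74.55x + 119.00y = 0.518
Solving, x = 3.03 × 10^-3 mol, y = 2.46 × 10^-3 mol
mass of KCl = 3.03 × 10^-3 × 74.55 = 0.226 g
% KCl = 0.226 / 0.518 × 100 = 43.6 %

43.6 %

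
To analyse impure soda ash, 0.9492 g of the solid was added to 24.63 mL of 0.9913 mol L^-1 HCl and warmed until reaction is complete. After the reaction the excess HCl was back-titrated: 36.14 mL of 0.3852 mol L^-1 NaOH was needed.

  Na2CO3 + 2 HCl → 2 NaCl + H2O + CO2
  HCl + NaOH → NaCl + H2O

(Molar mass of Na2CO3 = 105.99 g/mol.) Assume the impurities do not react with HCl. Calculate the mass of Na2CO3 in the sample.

0.5562 g

n(HCl) added = 0.02463 × 0.9913 = 0.02442 mol
n(NaOH) used in back-titration = 0.03614 × 0.3852 = 0.01392 mol
n(HCl) left over = 0.01392 mol (1:1 ratio)
n(HCl) consumed by analyte = 0.02442 − 0.01392 = 0.01049 mol
From the 1:2 ratio, n(Na2CO3) = 1/2 × 0.01049 = 5.247 × 10^-3 mol
mass of Na2CO3 = 5.247 × 10^-3 × 105.99 = 0.5562 g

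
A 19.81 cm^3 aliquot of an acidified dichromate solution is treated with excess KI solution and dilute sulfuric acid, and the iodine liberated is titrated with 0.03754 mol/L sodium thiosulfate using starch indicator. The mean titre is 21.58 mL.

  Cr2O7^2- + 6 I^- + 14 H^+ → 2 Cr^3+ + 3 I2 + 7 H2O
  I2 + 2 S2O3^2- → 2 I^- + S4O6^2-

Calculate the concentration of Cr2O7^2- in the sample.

0.006816 mol/L

n(S2O3^2-) = 0.02158 × 0.03754 = 8.101 × 10^-4 mol
n(I2) = n(S2O3^2-)/2 = 4.051 × 10^-4 mol
From the 1:3 ratio, n(Cr2O7^2-) in the aliquot = 1/3 × 4.051 × 10^-4 = 1.350 × 10^-4 mol
[Cr2O7^2-] = 1.350 × 10^-4 / 0.01981 = 0.006816 mol/L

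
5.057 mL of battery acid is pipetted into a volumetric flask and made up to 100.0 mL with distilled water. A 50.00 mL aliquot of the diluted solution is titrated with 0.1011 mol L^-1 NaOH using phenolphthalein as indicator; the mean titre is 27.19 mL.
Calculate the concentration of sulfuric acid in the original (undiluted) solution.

0.5436 mol/L

H2SO4 + 2 NaOH → Na2SO4 + 2 H2O
n(NaOH) = 0.02719 × 0.1011 = 2.749 × 10^-3 mol
From the 1:2 ratio, n(H2SO4) in the aliquot = 1/2 × 2.749 × 10^-3 = 1.374 × 10^-3 mol
[H2SO4]_dilute = 1.374 × 10^-3 / 0.05000 = 0.02749 mol/L
Dilution factor = 100.0 / 5.057 = 19.77
[H2SO4]_stock = 0.02749 × 19.77 = 0.5436 mol/L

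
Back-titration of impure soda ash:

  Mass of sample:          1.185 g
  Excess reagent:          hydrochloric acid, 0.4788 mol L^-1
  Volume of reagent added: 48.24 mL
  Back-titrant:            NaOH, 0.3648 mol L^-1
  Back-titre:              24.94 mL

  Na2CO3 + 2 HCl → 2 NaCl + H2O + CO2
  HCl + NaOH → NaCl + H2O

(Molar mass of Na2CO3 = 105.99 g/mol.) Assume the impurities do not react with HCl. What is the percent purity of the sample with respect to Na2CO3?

62.61 %

n(HCl) added = 0.04824 × 0.4788 = 0.02310 mol
n(NaOH) used in back-titration = 0.02494 × 0.3648 = 9.098 × 10^-3 mol
n(HCl) left over = 9.098 × 10^-3 mol (1:1 ratio)
n(HCl) consumed by analyte = 0.02310 − 9.098 × 10^-3 = 0.01400 mol
From the 1:2 ratio, n(Na2CO3) = 1/2 × 0.01400 = 7.000 × 10^-3 mol
mass of Na2CO3 = 7.000 × 10^-3 × 105.99 = 0.7419 g
% Na2CO3 = 0.7419 / 1.185 × 100 = 62.61 %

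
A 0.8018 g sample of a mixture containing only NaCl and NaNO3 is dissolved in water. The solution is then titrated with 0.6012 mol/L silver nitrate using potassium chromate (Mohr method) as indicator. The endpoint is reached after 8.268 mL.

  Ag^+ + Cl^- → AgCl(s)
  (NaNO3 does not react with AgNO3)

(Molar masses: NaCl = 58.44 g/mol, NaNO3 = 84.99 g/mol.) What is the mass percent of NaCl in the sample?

36.23 %

n(AgNO3) = 0.008268 × 0.6012 = 4.971 × 10^-3 mol
Let x = n(NaCl), y = n(NaNO3).
Titrant: 1x = 4.971 × 10^-3;  mass: 58.44x + 84.99y = 0.8018
Solving, x = 4.971 × 10^-3 mol, y = 6.016 × 10^-3 mol
mass of NaCl = 4.971 × 10^-3 × 58.44 = 0.2905 g
% NaCl = 0.2905 / 0.8018 × 100 = 36.23 %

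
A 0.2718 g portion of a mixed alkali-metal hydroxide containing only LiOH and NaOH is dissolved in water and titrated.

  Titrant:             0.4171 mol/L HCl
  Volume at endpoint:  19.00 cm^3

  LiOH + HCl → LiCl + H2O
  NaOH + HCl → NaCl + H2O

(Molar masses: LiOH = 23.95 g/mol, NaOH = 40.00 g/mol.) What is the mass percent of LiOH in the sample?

24.81 %

n(HCl) = 0.01900 × 0.4171 = 7.925 × 10^-3 mol
Let x = n(LiOH), y = n(NaOH).
Titrant: 1x + 1y = 7.925 × 10^-3;  mass: 23.95x + 40.00y = 0.2718
Solving, x = 2.816 × 10^-3 mol, y = 5.109 × 10^-3 mol
mass of LiOH = 2.816 × 10^-3 × 23.95 = 0.06744 g
% LiOH = 0.06744 / 0.2718 × 100 = 24.81 %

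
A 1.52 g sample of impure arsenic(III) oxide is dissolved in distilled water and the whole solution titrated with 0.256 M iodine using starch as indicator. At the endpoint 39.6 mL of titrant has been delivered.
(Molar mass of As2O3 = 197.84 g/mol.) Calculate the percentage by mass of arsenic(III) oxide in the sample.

As2O3 + 2 I2 + 2 H2O → As2O5 + 4 HI
n(I2) = 0.0396 L × 0.256 mol/L = 0.0101 mol
From the 1:2 ratio, n(As2O3) = 1/2 × 0.0101 = 5.07 × 10^-3 mol
mass of As2O3 = 5.07 × 10^-3 × 197.84 g/mol = 1.00 g
% As2O3 = 1.00 / 1.52 × 100 = 66.0 %

66.0 %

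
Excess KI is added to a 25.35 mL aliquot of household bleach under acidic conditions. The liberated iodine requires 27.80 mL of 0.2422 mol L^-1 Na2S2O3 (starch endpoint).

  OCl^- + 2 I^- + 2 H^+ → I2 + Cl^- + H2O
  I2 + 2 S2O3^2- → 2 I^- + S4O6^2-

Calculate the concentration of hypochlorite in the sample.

0.1328 mol/L

n(S2O3^2-) = 0.02780 × 0.2422 = 6.733 × 10^-3 mol
n(I2) = n(S2O3^2-)/2 = 3.367 × 10^-3 mol
n(OCl^-) in the aliquot = 3.367 × 10^-3 mol (1:1 ratio)
[OCl^-] = 3.367 × 10^-3 / 0.02535 = 0.1328 mol/L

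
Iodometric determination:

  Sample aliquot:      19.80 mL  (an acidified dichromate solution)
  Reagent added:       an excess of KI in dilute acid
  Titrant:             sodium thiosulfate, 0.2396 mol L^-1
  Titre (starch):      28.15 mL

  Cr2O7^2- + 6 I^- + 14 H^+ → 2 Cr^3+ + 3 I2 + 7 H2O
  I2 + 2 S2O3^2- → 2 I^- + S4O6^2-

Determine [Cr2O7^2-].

n(S2O3^2-) = 0.02815 × 0.2396 = 6.745 × 10^-3 mol
n(I2) = n(S2O3^2-)/2 = 3.372 × 10^-3 mol
From the 1:3 ratio, n(Cr2O7^2-) in the aliquot = 1/3 × 3.372 × 10^-3 = 1.124 × 10^-3 mol
[Cr2O7^2-] = 1.124 × 10^-3 / 0.01980 = 0.05677 mol/L

0.05677 mol/L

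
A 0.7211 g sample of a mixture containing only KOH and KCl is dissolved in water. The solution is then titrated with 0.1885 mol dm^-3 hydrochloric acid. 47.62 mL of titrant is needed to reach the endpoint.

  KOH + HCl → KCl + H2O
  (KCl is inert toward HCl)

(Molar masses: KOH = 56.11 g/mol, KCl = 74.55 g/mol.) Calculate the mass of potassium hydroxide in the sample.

0.5037 g

n(HCl) = 0.04762 × 0.1885 = 8.976 × 10^-3 mol
Let x = n(KOH), y = n(KCl).
Titrant: 1x = 8.976 × 10^-3;  mass: 56.11x + 74.55y = 0.7211
Solving, x = 8.976 × 10^-3 mol, y = 2.917 × 10^-3 mol
mass of KOH = 8.976 × 10^-3 × 56.11 = 0.5037 g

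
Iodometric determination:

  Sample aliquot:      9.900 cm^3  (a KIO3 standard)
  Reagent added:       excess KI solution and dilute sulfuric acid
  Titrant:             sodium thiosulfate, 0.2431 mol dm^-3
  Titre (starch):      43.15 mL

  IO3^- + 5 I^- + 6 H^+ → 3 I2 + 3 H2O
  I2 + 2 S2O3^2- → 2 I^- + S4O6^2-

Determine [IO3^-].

n(S2O3^2-) = 0.04315 × 0.2431 = 0.01049 mol
n(I2) = n(S2O3^2-)/2 = 5.245 × 10^-3 mol
From the 1:3 ratio, n(IO3^-) in the aliquot = 1/3 × 5.245 × 10^-3 = 1.748 × 10^-3 mol
[IO3^-] = 1.748 × 10^-3 / 0.009900 = 0.1766 mol/L

0.1766 mol/L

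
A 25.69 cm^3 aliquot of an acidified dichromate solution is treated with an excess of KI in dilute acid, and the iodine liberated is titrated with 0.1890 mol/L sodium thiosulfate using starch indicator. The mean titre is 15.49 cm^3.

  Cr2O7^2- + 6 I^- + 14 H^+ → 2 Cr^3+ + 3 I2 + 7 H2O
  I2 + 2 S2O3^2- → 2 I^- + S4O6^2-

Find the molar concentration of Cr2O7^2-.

n(S2O3^2-) = 0.01549 × 0.1890 = 2.928 × 10^-3 mol
n(I2) = n(S2O3^2-)/2 = 1.464 × 10^-3 mol
From the 1:3 ratio, n(Cr2O7^2-) in the aliquot = 1/3 × 1.464 × 10^-3 = 4.879 × 10^-4 mol
[Cr2O7^2-] = 4.879 × 10^-4 / 0.02569 = 0.01899 mol/L

0.01899 mol/L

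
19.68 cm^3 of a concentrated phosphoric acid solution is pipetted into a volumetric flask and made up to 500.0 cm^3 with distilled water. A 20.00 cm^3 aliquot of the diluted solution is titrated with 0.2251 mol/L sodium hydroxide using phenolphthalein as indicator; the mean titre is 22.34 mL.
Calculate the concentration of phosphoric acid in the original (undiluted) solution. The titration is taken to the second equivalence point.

3.194 mol/L

H3PO4 + 2 NaOH → Na2HPO4 + 2 H2O
n(NaOH) = 0.02234 × 0.2251 = 5.029 × 10^-3 mol
From the 1:2 ratio, n(H3PO4) in the aliquot = 1/2 × 5.029 × 10^-3 = 2.514 × 10^-3 mol
[H3PO4]_dilute = 2.514 × 10^-3 / 0.02000 = 0.1257 mol/L
Dilution factor = 500.0 / 19.68 = 25.41
[H3PO4]_stock = 0.1257 × 25.41 = 3.194 mol/L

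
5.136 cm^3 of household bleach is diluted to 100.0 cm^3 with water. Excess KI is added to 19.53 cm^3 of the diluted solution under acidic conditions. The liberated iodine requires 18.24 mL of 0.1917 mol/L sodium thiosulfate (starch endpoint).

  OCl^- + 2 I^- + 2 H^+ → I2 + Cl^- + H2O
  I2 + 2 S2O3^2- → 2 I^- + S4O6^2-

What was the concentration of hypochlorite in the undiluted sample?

1.743 mol/L

n(S2O3^2-) = 0.01824 × 0.1917 = 3.497 × 10^-3 mol
n(I2) = n(S2O3^2-)/2 = 1.748 × 10^-3 mol
n(OCl^-) in the aliquot = 1.748 × 10^-3 mol (1:1 ratio)
[OCl^-]_dilute = 1.748 × 10^-3 / 0.01953 = 0.08952 mol/L
[OCl^-]_original = 0.08952 × 100.0/5.136 = 1.743 mol/L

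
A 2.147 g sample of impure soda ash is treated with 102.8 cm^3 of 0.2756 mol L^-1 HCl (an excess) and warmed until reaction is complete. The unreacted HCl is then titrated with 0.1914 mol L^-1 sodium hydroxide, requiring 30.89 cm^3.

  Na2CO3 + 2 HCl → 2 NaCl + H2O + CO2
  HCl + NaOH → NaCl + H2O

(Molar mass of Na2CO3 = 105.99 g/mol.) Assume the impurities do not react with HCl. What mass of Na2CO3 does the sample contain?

1.188 g

n(HCl) added = 0.1028 × 0.2756 = 0.02833 mol
n(NaOH) used in back-titration = 0.03089 × 0.1914 = 5.912 × 10^-3 mol
n(HCl) left over = 5.912 × 10^-3 mol (1:1 ratio)
n(HCl) consumed by analyte = 0.02833 − 5.912 × 10^-3 = 0.02242 mol
From the 1:2 ratio, n(Na2CO3) = 1/2 × 0.02242 = 0.01121 mol
mass of Na2CO3 = 0.01121 × 105.99 = 1.188 g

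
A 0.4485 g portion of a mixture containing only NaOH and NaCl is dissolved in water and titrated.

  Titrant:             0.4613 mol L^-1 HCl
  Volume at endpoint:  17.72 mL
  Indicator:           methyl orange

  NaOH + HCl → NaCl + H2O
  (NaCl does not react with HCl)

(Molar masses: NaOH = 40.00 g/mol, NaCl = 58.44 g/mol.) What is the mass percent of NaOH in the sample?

72.90 %

n(HCl) = 0.01772 × 0.4613 = 8.174 × 10^-3 mol
Let x = n(NaOH), y = n(NaCl).
Titrant: 1x = 8.174 × 10^-3;  mass: 40.00x + 58.44y = 0.4485
Solving, x = 8.174 × 10^-3 mol, y = 2.080 × 10^-3 mol
mass of NaOH = 8.174 × 10^-3 × 40.00 = 0.3270 g
% NaOH = 0.3270 / 0.4485 × 100 = 72.90 %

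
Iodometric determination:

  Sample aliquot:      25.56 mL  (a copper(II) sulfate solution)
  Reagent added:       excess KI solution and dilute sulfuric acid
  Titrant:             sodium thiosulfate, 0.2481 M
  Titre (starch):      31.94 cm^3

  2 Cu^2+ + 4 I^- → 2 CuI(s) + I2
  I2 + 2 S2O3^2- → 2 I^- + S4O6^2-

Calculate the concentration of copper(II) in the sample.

n(S2O3^2-) = 0.03194 × 0.2481 = 7.924 × 10^-3 mol
n(I2) = n(S2O3^2-)/2 = 3.962 × 10^-3 mol
From the 2:1 ratio, n(Cu2+) in the aliquot = 2/1 × 3.962 × 10^-3 = 7.924 × 10^-3 mol
[Cu2+] = 7.924 × 10^-3 / 0.02556 = 0.3100 mol/L

0.3100 M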